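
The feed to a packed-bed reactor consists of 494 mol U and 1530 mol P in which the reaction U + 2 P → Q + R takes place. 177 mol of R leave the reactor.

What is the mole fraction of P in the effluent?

For R: n = n₀ + 1ξ → 177 = 0 + 1ξ, giving ξ = 177 mol.
Outlet amounts (n = n₀ + ν ξ):
  U: 494 − 1(177) = 317
  P: 1530 − 2(177) = 1176
  Q: 0 + 1(177) = 177
  R: 0 + 1(177) = 177
Total out = 1847 mol; y_P = 1176 / 1847 = 0.6367.

0.637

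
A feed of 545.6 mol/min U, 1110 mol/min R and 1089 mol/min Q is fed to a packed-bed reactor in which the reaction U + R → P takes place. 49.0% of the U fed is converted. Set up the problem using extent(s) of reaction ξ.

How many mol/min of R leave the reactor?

843 mol/min

U reacted = 0.49 × 545.6 = 267.3 mol/min; ν_U = −1, so ξ = 267.3/1 = 267.3 mol/min.
Outlet amounts (n = n₀ + ν ξ):
  U: 545.6 − 1(267.3) = 278.3
  R: 1110 − 1(267.3) = 842.7
  P: 0 + 1(267.3) = 267.3
  Q: 1089 (inert)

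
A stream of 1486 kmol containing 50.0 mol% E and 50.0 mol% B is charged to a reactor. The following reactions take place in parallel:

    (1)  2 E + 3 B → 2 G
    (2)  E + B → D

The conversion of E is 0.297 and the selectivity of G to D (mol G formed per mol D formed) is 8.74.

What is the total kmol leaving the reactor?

Conversion of E: E consumed = 0.297 × 743 = 220.7 kmol = 2ξ₁ + 1ξ₂.
Selectivity: 2ξ₁ / (1ξ₂) = 8.74 → ξ₁ = 4.37 ξ₂.
Substitute: (2·4.37 + 1) ξ₂ = 220.7 → ξ₂ = 22.66 kmol, ξ₁ = 99.01 kmol.
Outlet amounts (n = n₀ + Σ ν·ξ):
  E: 743 − 2(99.01) − 1(22.66) = 522.3
  B: 743 − 3(99.01) − 1(22.66) = 423.3
  G: 0 + 2(99.01) = 198
  D: 0 + 1(22.66) = 22.66
Total out = 522.3 + 423.3 + 198 + 22.66 = 1166 kmol.

1170 kmol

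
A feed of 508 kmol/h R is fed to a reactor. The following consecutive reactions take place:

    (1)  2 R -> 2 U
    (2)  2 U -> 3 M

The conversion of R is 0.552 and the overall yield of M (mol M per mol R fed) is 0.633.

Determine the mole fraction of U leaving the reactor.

0.107

Conversion of R: R consumed = 2ξ₁ = 0.552 × 508 → ξ₁ = 140.2 kmol/h.
Yield of M: 3ξ₂ / 508 = 0.633 → ξ₂ = 107.2 kmol/h.
Outlet amounts (n = n₀ + Σ ν·ξ):
  R: 508 − 2(140.2) = 227.6
  U: 0 + 2(140.2) − 2(107.2) = 66.04
  M: 0 + 3(107.2) = 321.6
Total out = 615.2 kmol/h; y_U = 66.04 / 615.2 = 0.1073.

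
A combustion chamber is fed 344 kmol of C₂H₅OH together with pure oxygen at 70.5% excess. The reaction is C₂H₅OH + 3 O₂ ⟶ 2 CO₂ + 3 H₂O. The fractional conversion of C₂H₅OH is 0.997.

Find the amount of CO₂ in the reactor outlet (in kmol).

686 kmol

Stoichiometric O₂ = 3 × 344 = 1032 kmol; O₂ fed = 1032 × 1.705 = 1760 kmol.
Fuel reacted = 0.997 × 344 → ξ = 343 kmol.
Outlet (n = n₀ + ν ξ):
  C₂H₅OH: 344 − 1(343) = 1.032
  O₂: 1760 − 3(343) = 730.7
  CO₂: 0 + 2(343) = 685.9
  H₂O: 0 + 3(343) = 1029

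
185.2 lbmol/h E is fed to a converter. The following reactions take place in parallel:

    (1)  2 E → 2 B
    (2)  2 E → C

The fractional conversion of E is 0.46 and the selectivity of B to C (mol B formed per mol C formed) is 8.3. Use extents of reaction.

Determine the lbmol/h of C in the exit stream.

Conversion of E: E consumed = 0.46 × 185.2 = 85.19 lbmol/h = 2ξ₁ + 2ξ₂.
Selectivity: 2ξ₁ / (1ξ₂) = 8.3 → ξ₁ = 4.15 ξ₂.
Substitute: (2·4.15 + 2) ξ₂ = 85.19 → ξ₂ = 8.271 lbmol/h, ξ₁ = 34.32 lbmol/h.
Outlet amounts (n = n₀ + Σ ν·ξ):
  E: 185.2 − 2(34.32) − 2(8.271) = 100
  B: 0 + 2(34.32) = 68.65
  C: 0 + 1(8.271) = 8.271

8.27 lbmol/h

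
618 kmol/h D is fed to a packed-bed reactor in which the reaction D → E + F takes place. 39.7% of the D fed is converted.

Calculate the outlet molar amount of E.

245 kmol/h

D reacted = 0.397 × 618 = 245.3 kmol/h; ν_D = −1, so ξ = 245.3/1 = 245.3 kmol/h.
Outlet amounts (n = n₀ + ν ξ):
  D: 618 − 1(245.3) = 372.7
  E: 0 + 1(245.3) = 245.3
  F: 0 + 1(245.3) = 245.3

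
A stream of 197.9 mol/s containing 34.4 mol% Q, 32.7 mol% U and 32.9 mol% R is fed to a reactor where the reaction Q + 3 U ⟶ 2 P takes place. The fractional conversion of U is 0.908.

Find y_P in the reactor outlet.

0.247

U reacted = 0.908 × 64.71 = 58.76 mol/s; ν_U = −3, so ξ = 58.76/3 = 19.59 mol/s.
Outlet amounts (n = n₀ + ν ξ):
  Q: 68.08 − 1(19.59) = 48.49
  U: 64.71 − 3(19.59) = 5.954
  P: 0 + 2(19.59) = 39.17
  R: 65.11 (inert)
Total out = 158.7 mol/s; y_P = 39.17 / 158.7 = 0.2468.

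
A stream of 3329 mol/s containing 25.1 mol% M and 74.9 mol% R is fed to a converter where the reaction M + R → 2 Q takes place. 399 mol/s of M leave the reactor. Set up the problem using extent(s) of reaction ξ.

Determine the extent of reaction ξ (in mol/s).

ξ = 437 mol/s

For M: n = n₀ − 1ξ → 399 = 835.6 − 1ξ, giving ξ = 436.6 mol/s.
Outlet amounts (n = n₀ + ν ξ):
  M: 835.6 − 1(436.6) = 399
  R: 2493 − 1(436.6) = 2057
  Q: 0 + 2(436.6) = 873.2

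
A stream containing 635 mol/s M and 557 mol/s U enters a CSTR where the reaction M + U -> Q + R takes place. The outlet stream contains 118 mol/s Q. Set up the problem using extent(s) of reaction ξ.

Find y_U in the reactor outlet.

For Q: n = n₀ + 1ξ → 118 = 0 + 1ξ, giving ξ = 118 mol/s.
Outlet amounts (n = n₀ + ν ξ):
  M: 635 − 1(118) = 517
  U: 557 − 1(118) = 439
  Q: 0 + 1(118) = 118
  R: 0 + 1(118) = 118
Total out = 1192 mol/s; y_U = 439 / 1192 = 0.3683.

0.368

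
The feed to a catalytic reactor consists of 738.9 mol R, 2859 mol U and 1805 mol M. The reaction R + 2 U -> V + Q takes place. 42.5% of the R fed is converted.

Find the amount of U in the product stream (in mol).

R reacted = 0.425 × 738.9 = 314 mol; ν_R = −1, so ξ = 314/1 = 314 mol.
Outlet amounts (n = n₀ + ν ξ):
  R: 738.9 − 1(314) = 424.9
  U: 2859 − 2(314) = 2231
  V: 0 + 1(314) = 314
  Q: 0 + 1(314) = 314
  M: 1805 (inert)

2230 mol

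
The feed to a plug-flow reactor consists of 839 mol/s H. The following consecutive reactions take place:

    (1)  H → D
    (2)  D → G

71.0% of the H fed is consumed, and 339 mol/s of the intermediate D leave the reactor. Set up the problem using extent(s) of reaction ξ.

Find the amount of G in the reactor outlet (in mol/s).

Conversion of H: H consumed = 1ξ₁ = 0.71 × 839 → ξ₁ = 595.7 mol/s.
D balance: n_D = 0 + 1ξ₁ − 1ξ₂ = 339 → ξ₂ = (1·595.7 − 339)/1 = 256.7 mol/s.
Outlet amounts (n = n₀ + Σ ν·ξ):
  H: 839 − 1(595.7) = 243.3
  D: 0 + 1(595.7) − 1(256.7) = 339
  G: 0 + 1(256.7) = 256.7

257 mol/s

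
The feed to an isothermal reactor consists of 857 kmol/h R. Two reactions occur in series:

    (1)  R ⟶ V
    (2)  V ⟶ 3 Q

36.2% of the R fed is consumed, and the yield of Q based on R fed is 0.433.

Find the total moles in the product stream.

1100 kmol/h

Conversion of R: R consumed = 1ξ₁ = 0.362 × 857 → ξ₁ = 310.2 kmol/h.
Yield of Q: 3ξ₂ / 857 = 0.433 → ξ₂ = 123.7 kmol/h.
Outlet amounts (n = n₀ + Σ ν·ξ):
  R: 857 − 1(310.2) = 546.8
  V: 0 + 1(310.2) − 1(123.7) = 186.5
  Q: 0 + 3(123.7) = 371.1
Total out = 546.8 + 186.5 + 371.1 = 1104 kmol/h.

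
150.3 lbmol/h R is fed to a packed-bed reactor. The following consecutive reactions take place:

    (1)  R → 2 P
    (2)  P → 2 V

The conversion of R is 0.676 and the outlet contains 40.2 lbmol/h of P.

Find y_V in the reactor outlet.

0.786

Conversion of R: R consumed = 1ξ₁ = 0.676 × 150.3 → ξ₁ = 101.6 lbmol/h.
P balance: n_P = 0 + 2ξ₁ − 1ξ₂ = 40.2 → ξ₂ = (2·101.6 − 40.2)/1 = 163 lbmol/h.
Outlet amounts (n = n₀ + Σ ν·ξ):
  R: 150.3 − 1(101.6) = 48.7
  P: 0 + 2(101.6) − 1(163) = 40.2
  V: 0 + 2(163) = 326
Total out = 414.9 lbmol/h; y_V = 326 / 414.9 = 0.7857.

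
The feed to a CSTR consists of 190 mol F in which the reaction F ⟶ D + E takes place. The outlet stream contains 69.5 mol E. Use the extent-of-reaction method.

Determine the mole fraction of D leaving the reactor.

0.268

For E: n = n₀ + 1ξ → 69.5 = 0 + 1ξ, giving ξ = 69.5 mol.
Outlet amounts (n = n₀ + ν ξ):
  F: 190 − 1(69.5) = 120.5
  D: 0 + 1(69.5) = 69.5
  E: 0 + 1(69.5) = 69.5
Total out = 259.5 mol; y_D = 69.5 / 259.5 = 0.2678.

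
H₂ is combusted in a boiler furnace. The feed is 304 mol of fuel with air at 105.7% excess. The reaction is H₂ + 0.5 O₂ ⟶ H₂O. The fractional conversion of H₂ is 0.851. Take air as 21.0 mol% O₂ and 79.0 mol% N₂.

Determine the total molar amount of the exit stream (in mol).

Stoichiometric O₂ = 0.5 × 304 = 152 mol; O₂ fed = 152 × 2.057 = 312.7 mol.
N₂ fed = 312.7 × 79/21 = 1176 mol.
Fuel reacted = 0.851 × 304 → ξ = 258.7 mol.
Outlet (n = n₀ + ν ξ):
  H₂: 304 − 1(258.7) = 45.3
  O₂: 312.7 − 0.5(258.7) = 183.3
  N₂: 1176 (inert)
  H₂O: 0 + 1(258.7) = 258.7
Total out = 45.3 + 183.3 + 1176 + 258.7 = 1664 mol.

1660 mol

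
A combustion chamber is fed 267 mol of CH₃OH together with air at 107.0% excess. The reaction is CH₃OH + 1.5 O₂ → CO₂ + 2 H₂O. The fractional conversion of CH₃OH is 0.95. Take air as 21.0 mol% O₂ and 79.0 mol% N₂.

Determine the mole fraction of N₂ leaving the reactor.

0.718

Stoichiometric O₂ = 1.5 × 267 = 400.5 mol; O₂ fed = 400.5 × 2.070 = 829 mol.
N₂ fed = 829 × 79/21 = 3119 mol.
Fuel reacted = 0.95 × 267 → ξ = 253.6 mol.
Outlet (n = n₀ + ν ξ):
  CH₃OH: 267 − 1(253.6) = 13.35
  O₂: 829 − 1.5(253.6) = 448.6
  N₂: 3119 (inert)
  CO₂: 0 + 1(253.6) = 253.6
  H₂O: 0 + 2(253.6) = 507.3
Total out = 4342 mol; y_N₂ = 3119 / 4342 = 0.7183.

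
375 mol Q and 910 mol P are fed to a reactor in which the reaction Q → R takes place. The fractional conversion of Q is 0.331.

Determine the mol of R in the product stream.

Q reacted = 0.331 × 375 = 124.1 mol; ν_Q = −1, so ξ = 124.1/1 = 124.1 mol.
Outlet amounts (n = n₀ + ν ξ):
  Q: 375 − 1(124.1) = 250.9
  R: 0 + 1(124.1) = 124.1
  P: 910 (inert)

124 mol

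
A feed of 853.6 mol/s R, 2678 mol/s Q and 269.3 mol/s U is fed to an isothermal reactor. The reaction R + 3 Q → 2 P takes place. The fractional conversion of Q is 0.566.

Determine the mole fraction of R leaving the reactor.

Q reacted = 0.566 × 2678 = 1516 mol/s; ν_Q = −3, so ξ = 1516/3 = 505.2 mol/s.
Outlet amounts (n = n₀ + ν ξ):
  R: 853.6 − 1(505.2) = 348.4
  Q: 2678 − 3(505.2) = 1162
  P: 0 + 2(505.2) = 1010
  U: 269.3 (inert)
Total out = 2790 mol/s; y_R = 348.4 / 2790 = 0.1248.

0.125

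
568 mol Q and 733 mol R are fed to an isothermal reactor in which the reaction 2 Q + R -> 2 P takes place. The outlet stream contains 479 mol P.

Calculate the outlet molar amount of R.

For P: n = n₀ + 2ξ → 479 = 0 + 2ξ, giving ξ = 239.5 mol.
Outlet amounts (n = n₀ + ν ξ):
  Q: 568 − 2(239.5) = 89
  R: 733 − 1(239.5) = 493.5
  P: 0 + 2(239.5) = 479

494 mol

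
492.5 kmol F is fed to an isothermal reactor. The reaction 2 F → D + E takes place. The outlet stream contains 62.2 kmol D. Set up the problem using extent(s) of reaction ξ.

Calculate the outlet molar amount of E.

62.2 kmol

For D: n = n₀ + 1ξ → 62.2 = 0 + 1ξ, giving ξ = 62.2 kmol.
Outlet amounts (n = n₀ + ν ξ):
  F: 492.5 − 2(62.2) = 368.1
  D: 0 + 1(62.2) = 62.2
  E: 0 + 1(62.2) = 62.2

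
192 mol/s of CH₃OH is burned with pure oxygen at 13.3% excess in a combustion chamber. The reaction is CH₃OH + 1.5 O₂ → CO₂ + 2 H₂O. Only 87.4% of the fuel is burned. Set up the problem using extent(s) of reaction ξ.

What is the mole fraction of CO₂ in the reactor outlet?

Stoichiometric O₂ = 1.5 × 192 = 288 mol/s; O₂ fed = 288 × 1.133 = 326.3 mol/s.
Fuel reacted = 0.874 × 192 → ξ = 167.8 mol/s.
Outlet (n = n₀ + ν ξ):
  CH₃OH: 192 − 1(167.8) = 24.19
  O₂: 326.3 − 1.5(167.8) = 74.59
  CO₂: 0 + 1(167.8) = 167.8
  H₂O: 0 + 2(167.8) = 335.6
Total out = 602.2 mol/s; y_CO₂ = 167.8 / 602.2 = 0.2787.

0.279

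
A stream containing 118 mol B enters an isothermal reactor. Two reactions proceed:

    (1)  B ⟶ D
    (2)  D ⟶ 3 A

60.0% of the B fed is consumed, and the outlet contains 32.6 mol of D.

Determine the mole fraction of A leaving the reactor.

Conversion of B: B consumed = 1ξ₁ = 0.6 × 118 → ξ₁ = 70.8 mol.
D balance: n_D = 0 + 1ξ₁ − 1ξ₂ = 32.6 → ξ₂ = (1·70.8 − 32.6)/1 = 38.2 mol.
Outlet amounts (n = n₀ + Σ ν·ξ):
  B: 118 − 1(70.8) = 47.2
  D: 0 + 1(70.8) − 1(38.2) = 32.6
  A: 0 + 3(38.2) = 114.6
Total out = 194.4 mol; y_A = 114.6 / 194.4 = 0.5895.

0.59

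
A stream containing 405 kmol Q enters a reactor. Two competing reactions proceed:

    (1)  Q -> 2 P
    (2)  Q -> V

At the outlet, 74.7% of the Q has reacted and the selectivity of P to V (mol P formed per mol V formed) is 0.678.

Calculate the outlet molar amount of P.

153 kmol

Conversion of Q: Q consumed = 0.747 × 405 = 302.5 kmol = 1ξ₁ + 1ξ₂.
Selectivity: 2ξ₁ / (1ξ₂) = 0.678 → ξ₁ = 0.339 ξ₂.
Substitute: (1·0.339 + 1) ξ₂ = 302.5 → ξ₂ = 225.9 kmol, ξ₁ = 76.59 kmol.
Outlet amounts (n = n₀ + Σ ν·ξ):
  Q: 405 − 1(76.59) − 1(225.9) = 102.5
  P: 0 + 2(76.59) = 153.2
  V: 0 + 1(225.9) = 225.9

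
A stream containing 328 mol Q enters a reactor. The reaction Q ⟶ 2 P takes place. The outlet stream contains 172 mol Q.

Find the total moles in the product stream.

For Q: n = n₀ − 1ξ → 172 = 328 − 1ξ, giving ξ = 156 mol.
Outlet amounts (n = n₀ + ν ξ):
  Q: 328 − 1(156) = 172
  P: 0 + 2(156) = 312
Total out = 172 + 312 = 484 mol.

484 mol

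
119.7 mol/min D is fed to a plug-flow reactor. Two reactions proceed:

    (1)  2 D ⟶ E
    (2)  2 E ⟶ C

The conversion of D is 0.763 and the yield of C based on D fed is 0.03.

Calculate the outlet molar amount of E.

38.5 mol/min

Conversion of D: D consumed = 2ξ₁ = 0.763 × 119.7 → ξ₁ = 45.67 mol/min.
Yield of C: 1ξ₂ / 119.7 = 0.03 → ξ₂ = 3.591 mol/min.
Outlet amounts (n = n₀ + Σ ν·ξ):
  D: 119.7 − 2(45.67) = 28.37
  E: 0 + 1(45.67) − 2(3.591) = 38.48
  C: 0 + 1(3.591) = 3.591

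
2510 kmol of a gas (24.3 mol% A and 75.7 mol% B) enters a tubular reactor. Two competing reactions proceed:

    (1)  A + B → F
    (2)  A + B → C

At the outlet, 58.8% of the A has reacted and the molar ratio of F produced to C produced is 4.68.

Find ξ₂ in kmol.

Conversion of A: A consumed = 0.588 × 609.9 = 358.6 kmol = 1ξ₁ + 1ξ₂.
Selectivity: 1ξ₁ / (1ξ₂) = 4.68 → ξ₁ = 4.68 ξ₂.
Substitute: (1·4.68 + 1) ξ₂ = 358.6 → ξ₂ = 63.14 kmol, ξ₁ = 295.5 kmol.
Outlet amounts (n = n₀ + Σ ν·ξ):
  A: 609.9 − 1(295.5) − 1(63.14) = 251.3
  B: 1900 − 1(295.5) − 1(63.14) = 1541
  F: 0 + 1(295.5) = 295.5
  C: 0 + 1(63.14) = 63.14

ξ₂ = 63.1 kmol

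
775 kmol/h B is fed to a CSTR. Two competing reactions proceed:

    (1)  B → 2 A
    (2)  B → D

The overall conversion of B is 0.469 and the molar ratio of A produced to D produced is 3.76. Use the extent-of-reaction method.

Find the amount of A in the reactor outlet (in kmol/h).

Conversion of B: B consumed = 0.469 × 775 = 363.5 kmol/h = 1ξ₁ + 1ξ₂.
Selectivity: 2ξ₁ / (1ξ₂) = 3.76 → ξ₁ = 1.88 ξ₂.
Substitute: (1·1.88 + 1) ξ₂ = 363.5 → ξ₂ = 126.2 kmol/h, ξ₁ = 237.3 kmol/h.
Outlet amounts (n = n₀ + Σ ν·ξ):
  B: 775 − 1(237.3) − 1(126.2) = 411.5
  A: 0 + 2(237.3) = 474.5
  D: 0 + 1(126.2) = 126.2

475 kmol/h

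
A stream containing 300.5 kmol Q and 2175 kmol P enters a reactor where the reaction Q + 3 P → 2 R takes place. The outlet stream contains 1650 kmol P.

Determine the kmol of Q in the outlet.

126 kmol

For P: n = n₀ − 3ξ → 1650 = 2175 − 3ξ, giving ξ = 175 kmol.
Outlet amounts (n = n₀ + ν ξ):
  Q: 300.5 − 1(175) = 125.5
  P: 2175 − 3(175) = 1650
  R: 0 + 2(175) = 350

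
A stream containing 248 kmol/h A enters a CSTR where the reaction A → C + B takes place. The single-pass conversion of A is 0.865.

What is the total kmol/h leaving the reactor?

463 kmol/h

A reacted = 0.865 × 248 = 214.5 kmol/h; ν_A = −1, so ξ = 214.5/1 = 214.5 kmol/h.
Outlet amounts (n = n₀ + ν ξ):
  A: 248 − 1(214.5) = 33.48
  C: 0 + 1(214.5) = 214.5
  B: 0 + 1(214.5) = 214.5
Total out = 33.48 + 214.5 + 214.5 = 462.5 kmol/h.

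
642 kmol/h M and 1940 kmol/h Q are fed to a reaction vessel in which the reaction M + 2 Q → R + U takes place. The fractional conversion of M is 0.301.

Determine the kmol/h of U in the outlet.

193 kmol/h

M reacted = 0.301 × 642 = 193.2 kmol/h; ν_M = −1, so ξ = 193.2/1 = 193.2 kmol/h.
Outlet amounts (n = n₀ + ν ξ):
  M: 642 − 1(193.2) = 448.8
  Q: 1940 − 2(193.2) = 1554
  R: 0 + 1(193.2) = 193.2
  U: 0 + 1(193.2) = 193.2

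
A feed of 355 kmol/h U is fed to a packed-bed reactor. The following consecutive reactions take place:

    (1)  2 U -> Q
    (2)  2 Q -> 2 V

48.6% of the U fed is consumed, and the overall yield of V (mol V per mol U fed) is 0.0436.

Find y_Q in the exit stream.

0.263

Conversion of U: U consumed = 2ξ₁ = 0.486 × 355 → ξ₁ = 86.27 kmol/h.
Yield of V: 2ξ₂ / 355 = 0.0436 → ξ₂ = 7.739 kmol/h.
Outlet amounts (n = n₀ + Σ ν·ξ):
  U: 355 − 2(86.27) = 182.5
  Q: 0 + 1(86.27) − 2(7.739) = 70.79
  V: 0 + 2(7.739) = 15.48
Total out = 268.7 kmol/h; y_Q = 70.79 / 268.7 = 0.2634.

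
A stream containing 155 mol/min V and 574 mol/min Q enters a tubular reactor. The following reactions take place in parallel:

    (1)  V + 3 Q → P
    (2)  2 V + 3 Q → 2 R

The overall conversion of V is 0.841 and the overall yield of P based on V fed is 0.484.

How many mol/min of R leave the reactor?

Yield of P: 1ξ₁ / 155 = 0.484 → ξ₁ = 75.02 mol/min.
Conversion of V: 1ξ₁ + 2ξ₂ = 0.841 × 155 = 130.4 → ξ₂ = 27.67 mol/min.
Outlet amounts (n = n₀ + Σ ν·ξ):
  V: 155 − 1(75.02) − 2(27.67) = 24.65
  Q: 574 − 3(75.02) − 3(27.67) = 265.9
  P: 0 + 1(75.02) = 75.02
  R: 0 + 2(27.67) = 55.33

55.3 mol/min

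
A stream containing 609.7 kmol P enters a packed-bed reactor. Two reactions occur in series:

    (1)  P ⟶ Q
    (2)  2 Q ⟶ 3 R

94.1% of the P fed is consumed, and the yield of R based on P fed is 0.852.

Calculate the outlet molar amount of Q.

227 kmol

Conversion of P: P consumed = 1ξ₁ = 0.941 × 609.7 → ξ₁ = 573.7 kmol.
Yield of R: 3ξ₂ / 609.7 = 0.852 → ξ₂ = 173.2 kmol.
Outlet amounts (n = n₀ + Σ ν·ξ):
  P: 609.7 − 1(573.7) = 35.97
  Q: 0 + 1(573.7) − 2(173.2) = 227.4
  R: 0 + 3(173.2) = 519.5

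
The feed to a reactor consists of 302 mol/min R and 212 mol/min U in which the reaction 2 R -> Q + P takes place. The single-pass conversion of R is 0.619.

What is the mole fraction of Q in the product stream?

0.182

R reacted = 0.619 × 302 = 186.9 mol/min; ν_R = −2, so ξ = 186.9/2 = 93.47 mol/min.
Outlet amounts (n = n₀ + ν ξ):
  R: 302 − 2(93.47) = 115.1
  Q: 0 + 1(93.47) = 93.47
  P: 0 + 1(93.47) = 93.47
  U: 212 (inert)
Total out = 514 mol/min; y_Q = 93.47 / 514 = 0.1818.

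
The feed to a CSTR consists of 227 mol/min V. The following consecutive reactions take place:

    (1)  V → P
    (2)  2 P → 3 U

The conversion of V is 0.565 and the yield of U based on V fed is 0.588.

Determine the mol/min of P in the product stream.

Conversion of V: V consumed = 1ξ₁ = 0.565 × 227 → ξ₁ = 128.3 mol/min.
Yield of U: 3ξ₂ / 227 = 0.588 → ξ₂ = 44.49 mol/min.
Outlet amounts (n = n₀ + Σ ν·ξ):
  V: 227 − 1(128.3) = 98.75
  P: 0 + 1(128.3) − 2(44.49) = 39.27
  U: 0 + 3(44.49) = 133.5

39.3 mol/min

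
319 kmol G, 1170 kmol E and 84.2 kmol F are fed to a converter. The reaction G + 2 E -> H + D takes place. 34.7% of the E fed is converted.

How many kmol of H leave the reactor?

E reacted = 0.347 × 1170 = 406 kmol; ν_E = −2, so ξ = 406/2 = 203 kmol.
Outlet amounts (n = n₀ + ν ξ):
  G: 319 − 1(203) = 116
  E: 1170 − 2(203) = 764
  H: 0 + 1(203) = 203
  D: 0 + 1(203) = 203
  F: 84.2 (inert)

203 kmol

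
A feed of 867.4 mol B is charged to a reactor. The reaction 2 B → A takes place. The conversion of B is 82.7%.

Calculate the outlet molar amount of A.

B reacted = 0.827 × 867.4 = 717.3 mol; ν_B = −2, so ξ = 717.3/2 = 358.7 mol.
Outlet amounts (n = n₀ + ν ξ):
  B: 867.4 − 2(358.7) = 150.1
  A: 0 + 1(358.7) = 358.7

359 mol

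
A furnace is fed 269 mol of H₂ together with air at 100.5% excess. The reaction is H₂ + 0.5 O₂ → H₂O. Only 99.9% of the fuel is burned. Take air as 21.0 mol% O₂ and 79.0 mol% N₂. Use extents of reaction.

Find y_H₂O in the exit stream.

Stoichiometric O₂ = 0.5 × 269 = 134.5 mol; O₂ fed = 134.5 × 2.005 = 269.7 mol.
N₂ fed = 269.7 × 79/21 = 1014 mol.
Fuel reacted = 0.999 × 269 → ξ = 268.7 mol.
Outlet (n = n₀ + ν ξ):
  H₂: 269 − 1(268.7) = 0.269
  O₂: 269.7 − 0.5(268.7) = 135.3
  N₂: 1014 (inert)
  H₂O: 0 + 1(268.7) = 268.7
Total out = 1419 mol; y_H₂O = 268.7 / 1419 = 0.1894.

0.189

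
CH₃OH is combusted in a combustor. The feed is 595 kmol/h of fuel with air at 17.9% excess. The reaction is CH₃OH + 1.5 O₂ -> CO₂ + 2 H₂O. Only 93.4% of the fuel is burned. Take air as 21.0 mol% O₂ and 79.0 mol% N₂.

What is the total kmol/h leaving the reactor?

Stoichiometric O₂ = 1.5 × 595 = 892.5 kmol/h; O₂ fed = 892.5 × 1.179 = 1052 kmol/h.
N₂ fed = 1052 × 79/21 = 3958 kmol/h.
Fuel reacted = 0.934 × 595 → ξ = 555.7 kmol/h.
Outlet (n = n₀ + ν ξ):
  CH₃OH: 595 − 1(555.7) = 39.27
  O₂: 1052 − 1.5(555.7) = 218.7
  N₂: 3958 (inert)
  CO₂: 0 + 1(555.7) = 555.7
  H₂O: 0 + 2(555.7) = 1111
Total out = 39.27 + 218.7 + 3958 + 555.7 + 1111 = 5884 kmol/h.

5880 kmol/h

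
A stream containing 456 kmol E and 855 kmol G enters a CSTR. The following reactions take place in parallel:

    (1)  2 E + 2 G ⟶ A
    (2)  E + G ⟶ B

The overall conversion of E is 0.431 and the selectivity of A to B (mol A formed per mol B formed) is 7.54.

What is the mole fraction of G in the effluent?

0.644

Conversion of E: E consumed = 0.431 × 456 = 196.5 kmol = 2ξ₁ + 1ξ₂.
Selectivity: 1ξ₁ / (1ξ₂) = 7.54 → ξ₁ = 7.54 ξ₂.
Substitute: (2·7.54 + 1) ξ₂ = 196.5 → ξ₂ = 12.22 kmol, ξ₁ = 92.16 kmol.
Outlet amounts (n = n₀ + Σ ν·ξ):
  E: 456 − 2(92.16) − 1(12.22) = 259.5
  G: 855 − 2(92.16) − 1(12.22) = 658.5
  A: 0 + 1(92.16) = 92.16
  B: 0 + 1(12.22) = 12.22
Total out = 1022 kmol; y_G = 658.5 / 1022 = 0.6441.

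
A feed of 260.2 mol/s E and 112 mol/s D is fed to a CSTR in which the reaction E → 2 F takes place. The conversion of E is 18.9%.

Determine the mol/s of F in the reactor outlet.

E reacted = 0.189 × 260.2 = 49.18 mol/s; ν_E = −1, so ξ = 49.18/1 = 49.18 mol/s.
Outlet amounts (n = n₀ + ν ξ):
  E: 260.2 − 1(49.18) = 211
  F: 0 + 2(49.18) = 98.36
  D: 112 (inert)

98.4 mol/s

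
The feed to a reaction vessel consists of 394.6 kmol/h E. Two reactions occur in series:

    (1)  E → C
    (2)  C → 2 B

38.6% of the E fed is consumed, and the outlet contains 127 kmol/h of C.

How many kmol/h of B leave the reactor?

50.6 kmol/h

Conversion of E: E consumed = 1ξ₁ = 0.386 × 394.6 → ξ₁ = 152.3 kmol/h.
C balance: n_C = 0 + 1ξ₁ − 1ξ₂ = 127 → ξ₂ = (1·152.3 − 127)/1 = 25.32 kmol/h.
Outlet amounts (n = n₀ + Σ ν·ξ):
  E: 394.6 − 1(152.3) = 242.3
  C: 0 + 1(152.3) − 1(25.32) = 127
  B: 0 + 2(25.32) = 50.63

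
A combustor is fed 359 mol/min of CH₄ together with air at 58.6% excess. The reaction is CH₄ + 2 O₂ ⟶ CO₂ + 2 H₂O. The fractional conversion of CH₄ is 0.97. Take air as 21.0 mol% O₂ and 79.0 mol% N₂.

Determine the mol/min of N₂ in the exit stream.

Stoichiometric O₂ = 2 × 359 = 718 mol/min; O₂ fed = 718 × 1.586 = 1139 mol/min.
N₂ fed = 1139 × 79/21 = 4284 mol/min.
Fuel reacted = 0.97 × 359 → ξ = 348.2 mol/min.
Outlet (n = n₀ + ν ξ):
  CH₄: 359 − 1(348.2) = 10.77
  O₂: 1139 − 2(348.2) = 442.3
  N₂: 4284 (inert)
  CO₂: 0 + 1(348.2) = 348.2
  H₂O: 0 + 2(348.2) = 696.5

4280 mol/min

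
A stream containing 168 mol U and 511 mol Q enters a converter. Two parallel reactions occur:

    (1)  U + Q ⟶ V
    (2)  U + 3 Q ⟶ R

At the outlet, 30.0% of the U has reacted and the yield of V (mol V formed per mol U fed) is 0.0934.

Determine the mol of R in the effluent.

34.7 mol

Yield of V: 1ξ₁ / 168 = 0.0934 → ξ₁ = 15.69 mol.
Conversion of U: 1ξ₁ + 1ξ₂ = 0.3 × 168 = 50.4 → ξ₂ = 34.71 mol.
Outlet amounts (n = n₀ + Σ ν·ξ):
  U: 168 − 1(15.69) − 1(34.71) = 117.6
  Q: 511 − 1(15.69) − 3(34.71) = 391.2
  V: 0 + 1(15.69) = 15.69
  R: 0 + 1(34.71) = 34.71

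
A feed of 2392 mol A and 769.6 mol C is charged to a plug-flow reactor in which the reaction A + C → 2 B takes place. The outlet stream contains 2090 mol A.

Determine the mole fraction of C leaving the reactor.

For A: n = n₀ − 1ξ → 2090 = 2392 − 1ξ, giving ξ = 302 mol.
Outlet amounts (n = n₀ + ν ξ):
  A: 2392 − 1(302) = 2090
  C: 769.6 − 1(302) = 467.6
  B: 0 + 2(302) = 604
Total out = 3162 mol; y_C = 467.6 / 3162 = 0.1479.

0.148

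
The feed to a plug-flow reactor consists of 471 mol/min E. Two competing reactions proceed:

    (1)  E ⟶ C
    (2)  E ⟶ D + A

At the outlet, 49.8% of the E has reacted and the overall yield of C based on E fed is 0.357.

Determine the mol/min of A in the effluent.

66.4 mol/min

Yield of C: 1ξ₁ / 471 = 0.357 → ξ₁ = 168.1 mol/min.
Conversion of E: 1ξ₁ + 1ξ₂ = 0.498 × 471 = 234.6 → ξ₂ = 66.41 mol/min.
Outlet amounts (n = n₀ + Σ ν·ξ):
  E: 471 − 1(168.1) − 1(66.41) = 236.4
  C: 0 + 1(168.1) = 168.1
  D: 0 + 1(66.41) = 66.41
  A: 0 + 1(66.41) = 66.41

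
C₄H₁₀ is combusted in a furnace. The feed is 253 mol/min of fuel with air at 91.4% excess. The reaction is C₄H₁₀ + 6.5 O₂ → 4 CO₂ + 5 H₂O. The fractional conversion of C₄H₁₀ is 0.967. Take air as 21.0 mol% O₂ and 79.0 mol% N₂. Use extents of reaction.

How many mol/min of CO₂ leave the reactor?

979 mol/min

Stoichiometric O₂ = 6.5 × 253 = 1644 mol/min; O₂ fed = 1644 × 1.914 = 3148 mol/min.
N₂ fed = 3148 × 79/21 = 11840 mol/min.
Fuel reacted = 0.967 × 253 → ξ = 244.7 mol/min.
Outlet (n = n₀ + ν ξ):
  C₄H₁₀: 253 − 1(244.7) = 8.349
  O₂: 3148 − 6.5(244.7) = 1557
  N₂: 11840 (inert)
  CO₂: 0 + 4(244.7) = 978.6
  H₂O: 0 + 5(244.7) = 1223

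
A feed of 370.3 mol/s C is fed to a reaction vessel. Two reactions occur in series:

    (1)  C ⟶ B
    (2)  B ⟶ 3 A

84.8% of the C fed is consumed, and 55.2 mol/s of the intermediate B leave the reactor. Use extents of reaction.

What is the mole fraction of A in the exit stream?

Conversion of C: C consumed = 1ξ₁ = 0.848 × 370.3 → ξ₁ = 314 mol/s.
B balance: n_B = 0 + 1ξ₁ − 1ξ₂ = 55.2 → ξ₂ = (1·314 − 55.2)/1 = 258.8 mol/s.
Outlet amounts (n = n₀ + Σ ν·ξ):
  C: 370.3 − 1(314) = 56.29
  B: 0 + 1(314) − 1(258.8) = 55.2
  A: 0 + 3(258.8) = 776.4
Total out = 887.9 mol/s; y_A = 776.4 / 887.9 = 0.8744.

0.874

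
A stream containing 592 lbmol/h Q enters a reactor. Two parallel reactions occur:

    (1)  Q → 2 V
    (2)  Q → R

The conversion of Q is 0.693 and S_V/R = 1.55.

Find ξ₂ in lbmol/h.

ξ₂ = 231 lbmol/h

Conversion of Q: Q consumed = 0.693 × 592 = 410.3 lbmol/h = 1ξ₁ + 1ξ₂.
Selectivity: 2ξ₁ / (1ξ₂) = 1.55 → ξ₁ = 0.775 ξ₂.
Substitute: (1·0.775 + 1) ξ₂ = 410.3 → ξ₂ = 231.1 lbmol/h, ξ₁ = 179.1 lbmol/h.
Outlet amounts (n = n₀ + Σ ν·ξ):
  Q: 592 − 1(179.1) − 1(231.1) = 181.7
  V: 0 + 2(179.1) = 358.3
  R: 0 + 1(231.1) = 231.1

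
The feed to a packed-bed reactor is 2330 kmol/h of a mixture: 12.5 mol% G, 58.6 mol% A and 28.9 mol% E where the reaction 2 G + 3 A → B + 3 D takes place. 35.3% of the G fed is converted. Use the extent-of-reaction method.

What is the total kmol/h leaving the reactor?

G reacted = 0.353 × 291.2 = 102.8 kmol/h; ν_G = −2, so ξ = 102.8/2 = 51.41 kmol/h.
Outlet amounts (n = n₀ + ν ξ):
  G: 291.2 − 2(51.41) = 188.4
  A: 1365 − 3(51.41) = 1211
  B: 0 + 1(51.41) = 51.41
  D: 0 + 3(51.41) = 154.2
  E: 673.4 (inert)
Total out = 188.4 + 1211 + 51.41 + 154.2 + 673.4 = 2279 kmol/h.

2280 kmol/h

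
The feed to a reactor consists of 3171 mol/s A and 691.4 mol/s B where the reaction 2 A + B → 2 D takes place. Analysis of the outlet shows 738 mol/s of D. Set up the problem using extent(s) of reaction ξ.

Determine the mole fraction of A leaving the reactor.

For D: n = n₀ + 2ξ → 738 = 0 + 2ξ, giving ξ = 369 mol/s.
Outlet amounts (n = n₀ + ν ξ):
  A: 3171 − 2(369) = 2433
  B: 691.4 − 1(369) = 322.4
  D: 0 + 2(369) = 738
Total out = 3493 mol/s; y_A = 2433 / 3493 = 0.6965.

0.696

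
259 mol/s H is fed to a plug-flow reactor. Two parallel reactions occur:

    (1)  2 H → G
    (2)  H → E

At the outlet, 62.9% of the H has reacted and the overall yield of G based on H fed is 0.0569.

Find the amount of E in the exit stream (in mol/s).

133 mol/s

Yield of G: 1ξ₁ / 259 = 0.0569 → ξ₁ = 14.74 mol/s.
Conversion of H: 2ξ₁ + 1ξ₂ = 0.629 × 259 = 162.9 → ξ₂ = 133.4 mol/s.
Outlet amounts (n = n₀ + Σ ν·ξ):
  H: 259 − 2(14.74) − 1(133.4) = 96.09
  G: 0 + 1(14.74) = 14.74
  E: 0 + 1(133.4) = 133.4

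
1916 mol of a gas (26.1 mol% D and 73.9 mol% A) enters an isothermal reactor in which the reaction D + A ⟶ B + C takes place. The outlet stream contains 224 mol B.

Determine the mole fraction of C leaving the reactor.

0.117

For B: n = n₀ + 1ξ → 224 = 0 + 1ξ, giving ξ = 224 mol.
Outlet amounts (n = n₀ + ν ξ):
  D: 500.1 − 1(224) = 276.1
  A: 1416 − 1(224) = 1192
  B: 0 + 1(224) = 224
  C: 0 + 1(224) = 224
Total out = 1916 mol; y_C = 224 / 1916 = 0.1169.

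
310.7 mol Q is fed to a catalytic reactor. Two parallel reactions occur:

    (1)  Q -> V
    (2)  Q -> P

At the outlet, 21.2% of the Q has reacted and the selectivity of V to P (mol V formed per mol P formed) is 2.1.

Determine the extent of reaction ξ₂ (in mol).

Conversion of Q: Q consumed = 0.212 × 310.7 = 65.87 mol = 1ξ₁ + 1ξ₂.
Selectivity: 1ξ₁ / (1ξ₂) = 2.1 → ξ₁ = 2.1 ξ₂.
Substitute: (1·2.1 + 1) ξ₂ = 65.87 → ξ₂ = 21.25 mol, ξ₁ = 44.62 mol.
Outlet amounts (n = n₀ + Σ ν·ξ):
  Q: 310.7 − 1(44.62) − 1(21.25) = 244.8
  V: 0 + 1(44.62) = 44.62
  P: 0 + 1(21.25) = 21.25

ξ₂ = 21.2 mol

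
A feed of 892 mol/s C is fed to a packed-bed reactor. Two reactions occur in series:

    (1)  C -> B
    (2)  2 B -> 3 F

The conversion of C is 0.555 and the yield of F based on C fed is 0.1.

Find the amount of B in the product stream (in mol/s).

436 mol/s

Conversion of C: C consumed = 1ξ₁ = 0.555 × 892 → ξ₁ = 495.1 mol/s.
Yield of F: 3ξ₂ / 892 = 0.1 → ξ₂ = 29.73 mol/s.
Outlet amounts (n = n₀ + Σ ν·ξ):
  C: 892 − 1(495.1) = 396.9
  B: 0 + 1(495.1) − 2(29.73) = 435.6
  F: 0 + 3(29.73) = 89.2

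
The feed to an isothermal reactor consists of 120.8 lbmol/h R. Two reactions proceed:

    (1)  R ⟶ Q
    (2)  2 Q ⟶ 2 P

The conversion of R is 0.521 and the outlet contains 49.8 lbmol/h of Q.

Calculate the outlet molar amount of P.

13.1 lbmol/h

Conversion of R: R consumed = 1ξ₁ = 0.521 × 120.8 → ξ₁ = 62.94 lbmol/h.
Q balance: n_Q = 0 + 1ξ₁ − 2ξ₂ = 49.8 → ξ₂ = (1·62.94 − 49.8)/2 = 6.568 lbmol/h.
Outlet amounts (n = n₀ + Σ ν·ξ):
  R: 120.8 − 1(62.94) = 57.86
  Q: 0 + 1(62.94) − 2(6.568) = 49.8
  P: 0 + 2(6.568) = 13.14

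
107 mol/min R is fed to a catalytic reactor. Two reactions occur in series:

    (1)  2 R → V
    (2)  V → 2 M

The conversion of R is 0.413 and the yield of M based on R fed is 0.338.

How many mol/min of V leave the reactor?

4.01 mol/min

Conversion of R: R consumed = 2ξ₁ = 0.413 × 107 → ξ₁ = 22.1 mol/min.
Yield of M: 2ξ₂ / 107 = 0.338 → ξ₂ = 18.08 mol/min.
Outlet amounts (n = n₀ + Σ ν·ξ):
  R: 107 − 2(22.1) = 62.81
  V: 0 + 1(22.1) − 1(18.08) = 4.012
  M: 0 + 2(18.08) = 36.17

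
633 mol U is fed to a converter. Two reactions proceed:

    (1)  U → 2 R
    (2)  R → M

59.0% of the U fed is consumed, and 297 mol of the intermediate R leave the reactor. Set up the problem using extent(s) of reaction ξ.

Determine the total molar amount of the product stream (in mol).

Conversion of U: U consumed = 1ξ₁ = 0.59 × 633 → ξ₁ = 373.5 mol.
R balance: n_R = 0 + 2ξ₁ − 1ξ₂ = 297 → ξ₂ = (2·373.5 − 297)/1 = 449.9 mol.
Outlet amounts (n = n₀ + Σ ν·ξ):
  U: 633 − 1(373.5) = 259.5
  R: 0 + 2(373.5) − 1(449.9) = 297
  M: 0 + 1(449.9) = 449.9
Total out = 259.5 + 297 + 449.9 = 1006 mol.

1010 mol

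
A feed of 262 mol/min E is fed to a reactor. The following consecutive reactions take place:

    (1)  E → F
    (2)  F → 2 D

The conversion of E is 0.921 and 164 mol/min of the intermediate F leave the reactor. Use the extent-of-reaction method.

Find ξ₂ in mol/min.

Conversion of E: E consumed = 1ξ₁ = 0.921 × 262 → ξ₁ = 241.3 mol/min.
F balance: n_F = 0 + 1ξ₁ − 1ξ₂ = 164 → ξ₂ = (1·241.3 − 164)/1 = 77.3 mol/min.
Outlet amounts (n = n₀ + Σ ν·ξ):
  E: 262 − 1(241.3) = 20.7
  F: 0 + 1(241.3) − 1(77.3) = 164
  D: 0 + 2(77.3) = 154.6

ξ₂ = 77.3 mol/min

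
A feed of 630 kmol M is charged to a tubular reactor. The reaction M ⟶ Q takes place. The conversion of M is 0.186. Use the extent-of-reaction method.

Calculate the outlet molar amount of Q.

M reacted = 0.186 × 630 = 117.2 kmol; ν_M = −1, so ξ = 117.2/1 = 117.2 kmol.
Outlet amounts (n = n₀ + ν ξ):
  M: 630 − 1(117.2) = 512.8
  Q: 0 + 1(117.2) = 117.2

117 kmol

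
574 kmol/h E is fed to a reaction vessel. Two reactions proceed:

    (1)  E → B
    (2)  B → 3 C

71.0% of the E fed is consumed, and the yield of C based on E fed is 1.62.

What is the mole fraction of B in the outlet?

0.0817

Conversion of E: E consumed = 1ξ₁ = 0.71 × 574 → ξ₁ = 407.5 kmol/h.
Yield of C: 3ξ₂ / 574 = 1.62 → ξ₂ = 310 kmol/h.
Outlet amounts (n = n₀ + Σ ν·ξ):
  E: 574 − 1(407.5) = 166.5
  B: 0 + 1(407.5) − 1(310) = 97.58
  C: 0 + 3(310) = 929.9
Total out = 1194 kmol/h; y_B = 97.58 / 1194 = 0.08173.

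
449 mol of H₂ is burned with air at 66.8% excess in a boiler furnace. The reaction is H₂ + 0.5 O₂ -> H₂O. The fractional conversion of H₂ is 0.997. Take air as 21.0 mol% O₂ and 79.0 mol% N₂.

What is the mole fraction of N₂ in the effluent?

0.701

Stoichiometric O₂ = 0.5 × 449 = 224.5 mol; O₂ fed = 224.5 × 1.668 = 374.5 mol.
N₂ fed = 374.5 × 79/21 = 1409 mol.
Fuel reacted = 0.997 × 449 → ξ = 447.7 mol.
Outlet (n = n₀ + ν ξ):
  H₂: 449 − 1(447.7) = 1.347
  O₂: 374.5 − 0.5(447.7) = 150.6
  N₂: 1409 (inert)
  H₂O: 0 + 1(447.7) = 447.7
Total out = 2008 mol; y_N₂ = 1409 / 2008 = 0.7014.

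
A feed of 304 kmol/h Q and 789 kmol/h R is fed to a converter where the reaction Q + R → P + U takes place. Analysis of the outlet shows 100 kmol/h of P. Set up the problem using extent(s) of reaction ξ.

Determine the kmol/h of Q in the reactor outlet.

204 kmol/h

For P: n = n₀ + 1ξ → 100 = 0 + 1ξ, giving ξ = 100 kmol/h.
Outlet amounts (n = n₀ + ν ξ):
  Q: 304 − 1(100) = 204
  R: 789 − 1(100) = 689
  P: 0 + 1(100) = 100
  U: 0 + 1(100) = 100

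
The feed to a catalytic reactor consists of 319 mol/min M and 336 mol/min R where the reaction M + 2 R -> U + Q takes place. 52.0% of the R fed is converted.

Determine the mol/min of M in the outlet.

232 mol/min

R reacted = 0.52 × 336 = 174.7 mol/min; ν_R = −2, so ξ = 174.7/2 = 87.36 mol/min.
Outlet amounts (n = n₀ + ν ξ):
  M: 319 − 1(87.36) = 231.6
  R: 336 − 2(87.36) = 161.3
  U: 0 + 1(87.36) = 87.36
  Q: 0 + 1(87.36) = 87.36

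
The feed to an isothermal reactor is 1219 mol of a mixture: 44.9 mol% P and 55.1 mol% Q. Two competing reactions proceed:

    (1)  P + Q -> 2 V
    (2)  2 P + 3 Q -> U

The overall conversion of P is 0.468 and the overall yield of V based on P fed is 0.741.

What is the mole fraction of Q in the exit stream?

0.35

Yield of V: 2ξ₁ / 547.3 = 0.741 → ξ₁ = 202.8 mol.
Conversion of P: 1ξ₁ + 2ξ₂ = 0.468 × 547.3 = 256.2 → ξ₂ = 26.68 mol.
Outlet amounts (n = n₀ + Σ ν·ξ):
  P: 547.3 − 1(202.8) − 2(26.68) = 291.2
  Q: 671.7 − 1(202.8) − 3(26.68) = 388.8
  V: 0 + 2(202.8) = 405.6
  U: 0 + 1(26.68) = 26.68
Total out = 1112 mol; y_Q = 388.8 / 1112 = 0.3496.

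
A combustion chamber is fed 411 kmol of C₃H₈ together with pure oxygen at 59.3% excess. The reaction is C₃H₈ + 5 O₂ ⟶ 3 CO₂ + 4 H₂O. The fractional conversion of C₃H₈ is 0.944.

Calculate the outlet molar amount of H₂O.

1550 kmol

Stoichiometric O₂ = 5 × 411 = 2055 kmol; O₂ fed = 2055 × 1.593 = 3274 kmol.
Fuel reacted = 0.944 × 411 → ξ = 388 kmol.
Outlet (n = n₀ + ν ξ):
  C₃H₈: 411 − 1(388) = 23.02
  O₂: 3274 − 5(388) = 1334
  CO₂: 0 + 3(388) = 1164
  H₂O: 0 + 4(388) = 1552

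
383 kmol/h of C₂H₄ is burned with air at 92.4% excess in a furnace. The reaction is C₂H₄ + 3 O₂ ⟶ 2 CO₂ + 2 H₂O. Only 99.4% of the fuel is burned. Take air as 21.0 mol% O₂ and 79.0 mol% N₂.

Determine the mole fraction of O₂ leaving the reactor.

Stoichiometric O₂ = 3 × 383 = 1149 kmol/h; O₂ fed = 1149 × 1.924 = 2211 kmol/h.
N₂ fed = 2211 × 79/21 = 8316 kmol/h.
Fuel reacted = 0.994 × 383 → ξ = 380.7 kmol/h.
Outlet (n = n₀ + ν ξ):
  C₂H₄: 383 − 1(380.7) = 2.298
  O₂: 2211 − 3(380.7) = 1069
  N₂: 8316 (inert)
  CO₂: 0 + 2(380.7) = 761.4
  H₂O: 0 + 2(380.7) = 761.4
Total out = 10910 kmol/h; y_O₂ = 1069 / 10910 = 0.09794.

0.0979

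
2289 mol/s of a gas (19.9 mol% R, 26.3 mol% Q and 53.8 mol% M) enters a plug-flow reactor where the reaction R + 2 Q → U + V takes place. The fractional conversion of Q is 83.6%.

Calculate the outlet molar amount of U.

252 mol/s

Q reacted = 0.836 × 602 = 503.3 mol/s; ν_Q = −2, so ξ = 503.3/2 = 251.6 mol/s.
Outlet amounts (n = n₀ + ν ξ):
  R: 455.5 − 1(251.6) = 203.9
  Q: 602 − 2(251.6) = 98.73
  U: 0 + 1(251.6) = 251.6
  V: 0 + 1(251.6) = 251.6
  M: 1231 (inert)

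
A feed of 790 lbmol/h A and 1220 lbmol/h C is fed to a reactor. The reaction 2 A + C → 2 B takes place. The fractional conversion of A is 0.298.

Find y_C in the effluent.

0.583

A reacted = 0.298 × 790 = 235.4 lbmol/h; ν_A = −2, so ξ = 235.4/2 = 117.7 lbmol/h.
Outlet amounts (n = n₀ + ν ξ):
  A: 790 − 2(117.7) = 554.6
  C: 1220 − 1(117.7) = 1102
  B: 0 + 2(117.7) = 235.4
Total out = 1892 lbmol/h; y_C = 1102 / 1892 = 0.5825.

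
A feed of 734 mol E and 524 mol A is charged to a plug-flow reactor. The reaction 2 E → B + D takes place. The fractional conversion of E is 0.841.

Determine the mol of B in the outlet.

E reacted = 0.841 × 734 = 617.3 mol; ν_E = −2, so ξ = 617.3/2 = 308.6 mol.
Outlet amounts (n = n₀ + ν ξ):
  E: 734 − 2(308.6) = 116.7
  B: 0 + 1(308.6) = 308.6
  D: 0 + 1(308.6) = 308.6
  A: 524 (inert)

309 mol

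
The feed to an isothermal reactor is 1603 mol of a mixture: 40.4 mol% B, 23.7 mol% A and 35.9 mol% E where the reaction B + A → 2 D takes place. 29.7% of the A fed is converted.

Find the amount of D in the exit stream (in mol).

A reacted = 0.297 × 379.9 = 112.8 mol; ν_A = −1, so ξ = 112.8/1 = 112.8 mol.
Outlet amounts (n = n₀ + ν ξ):
  B: 647.6 − 1(112.8) = 534.8
  A: 379.9 − 1(112.8) = 267.1
  D: 0 + 2(112.8) = 225.7
  E: 575.5 (inert)

226 mol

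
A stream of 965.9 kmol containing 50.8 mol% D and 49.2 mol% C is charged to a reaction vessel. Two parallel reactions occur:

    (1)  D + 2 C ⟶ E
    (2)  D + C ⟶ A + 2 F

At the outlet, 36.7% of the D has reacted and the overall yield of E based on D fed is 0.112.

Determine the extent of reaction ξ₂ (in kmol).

ξ₂ = 125 kmol

Yield of E: 1ξ₁ / 490.7 = 0.112 → ξ₁ = 54.96 kmol.
Conversion of D: 1ξ₁ + 1ξ₂ = 0.367 × 490.7 = 180.1 → ξ₂ = 125.1 kmol.
Outlet amounts (n = n₀ + Σ ν·ξ):
  D: 490.7 − 1(54.96) − 1(125.1) = 310.6
  C: 475.2 − 2(54.96) − 1(125.1) = 240.2
  E: 0 + 1(54.96) = 54.96
  A: 0 + 1(125.1) = 125.1
  F: 0 + 2(125.1) = 250.2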